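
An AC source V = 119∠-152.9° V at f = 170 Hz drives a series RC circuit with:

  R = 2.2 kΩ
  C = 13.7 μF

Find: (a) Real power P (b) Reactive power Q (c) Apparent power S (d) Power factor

Step 1 — Angular frequency: ω = 2π·f = 2π·170 = 1068 rad/s.
Step 2 — Component impedances:
  R: Z = R = 2200 Ω
  C: Z = 1/(jωC) = -j/(ω·C) = 0 - j68.34 Ω
Step 3 — Series combination: Z_total = R + C = 2200 - j68.34 Ω = 2201∠-1.8° Ω.
Step 4 — Source phasor: V = 119∠-152.9° V = -105.9 - j54.21 V.
Step 5 — Current: I = V / Z = -0.04734 - j0.02611 A = 0.05406∠-151.1° A.
Step 6 — Complex power: S = V·I* = 6.431 - j0.1997 VA.
Step 7 — Real power: P = Re(S) = 6.431 W.
Step 8 — Reactive power: Q = Im(S) = -0.1997 VAR.
Step 9 — Apparent power: |S| = 6.434 VA.
Step 10 — Power factor: PF = P/|S| = 0.9995 (leading).

(a) P = 6.431 W  (b) Q = -0.1997 VAR  (c) S = 6.434 VA  (d) PF = 0.9995 (leading)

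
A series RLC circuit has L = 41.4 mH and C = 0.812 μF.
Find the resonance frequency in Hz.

Step 1 — Resonance condition Im(Z)=0 gives ω₀ = 1/√(LC).
Step 2 — ω₀ = 1/√(0.0414·8.12e-07) = 5454 rad/s.
Step 3 — f₀ = ω₀/(2π) = 868 Hz.

f₀ = 868 Hz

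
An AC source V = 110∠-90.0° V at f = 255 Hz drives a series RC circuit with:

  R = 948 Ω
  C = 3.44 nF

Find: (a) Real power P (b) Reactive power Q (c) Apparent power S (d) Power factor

Step 1 — Angular frequency: ω = 2π·f = 2π·255 = 1602 rad/s.
Step 2 — Component impedances:
  R: Z = R = 948 Ω
  C: Z = 1/(jωC) = -j/(ω·C) = 0 - j1.814e+05 Ω
Step 3 — Series combination: Z_total = R + C = 948 - j1.814e+05 Ω = 1.814e+05∠-89.7° Ω.
Step 4 — Source phasor: V = 110∠-90.0° V = 0 - j110 V.
Step 5 — Current: I = V / Z = 0.0006063 - j3.168e-06 A = 0.0006063∠-0.3° A.
Step 6 — Complex power: S = V·I* = 0.0003484 - j0.06669 VA.
Step 7 — Real power: P = Re(S) = 0.0003484 W.
Step 8 — Reactive power: Q = Im(S) = -0.06669 VAR.
Step 9 — Apparent power: |S| = 0.06669 VA.
Step 10 — Power factor: PF = P/|S| = 0.005225 (leading).

(a) P = 0.0003484 W  (b) Q = -0.06669 VAR  (c) S = 0.06669 VA  (d) PF = 0.005225 (leading)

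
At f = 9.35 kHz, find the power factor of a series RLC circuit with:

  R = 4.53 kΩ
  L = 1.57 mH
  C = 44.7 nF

Step 1 — Angular frequency: ω = 2π·f = 2π·9350 = 5.875e+04 rad/s.
Step 2 — Component impedances:
  R: Z = R = 4530 Ω
  L: Z = jωL = j·5.875e+04·0.00157 = 0 + j92.23 Ω
  C: Z = 1/(jωC) = -j/(ω·C) = 0 - j380.8 Ω
Step 3 — Series combination: Z_total = R + L + C = 4530 - j288.6 Ω = 4539∠-3.6° Ω.
Step 4 — Power factor: PF = cos(φ) = Re(Z)/|Z| = 4530/4539 = 0.998.
Step 5 — Type: Im(Z) = -288.6 ⇒ leading (phase φ = -3.6°).

PF = 0.998 (leading, φ = -3.6°)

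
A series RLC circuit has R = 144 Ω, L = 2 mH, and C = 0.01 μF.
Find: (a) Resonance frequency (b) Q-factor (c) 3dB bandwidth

Step 1 — Resonance condition Im(Z)=0 gives ω₀ = 1/√(LC).
Step 2 — ω₀ = 1/√(0.002·1e-08) = 2.236e+05 rad/s.
Step 3 — f₀ = ω₀/(2π) = 3.559e+04 Hz.
Step 4 — Series Q: Q = ω₀L/R = 2.236e+05·0.002/144 = 3.106.
Step 5 — 3dB bandwidth: Δω = ω₀/Q = 7.2e+04 rad/s; BW = Δω/(2π) = 1.146e+04 Hz.

(a) f₀ = 3.559e+04 Hz  (b) Q = 3.106  (c) BW = 1.146e+04 Hz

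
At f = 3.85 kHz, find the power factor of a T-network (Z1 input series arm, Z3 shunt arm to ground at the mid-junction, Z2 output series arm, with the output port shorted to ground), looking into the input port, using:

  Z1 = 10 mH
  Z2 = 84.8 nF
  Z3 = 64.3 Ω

Step 1 — Angular frequency: ω = 2π·f = 2π·3850 = 2.419e+04 rad/s.
Step 2 — Component impedances:
  Z1: Z = jωL = j·2.419e+04·0.01 = 0 + j241.9 Ω
  Z2: Z = 1/(jωC) = -j/(ω·C) = 0 - j487.5 Ω
  Z3: Z = R = 64.3 Ω
Step 3 — With the output port shorted to ground, the output series arm Z2 runs from the junction to ground; the shunt arm Z3 also runs from the junction to ground. They appear in parallel: Z3 || Z2 = 63.2 - j8.336 Ω.
Step 4 — Series with input arm Z1: Z_in = Z1 + (Z3 || Z2) = 63.2 + j233.6 Ω = 242∠74.9° Ω.
Step 5 — Power factor: PF = cos(φ) = Re(Z)/|Z| = 63.2/242 = 0.2612.
Step 6 — Type: Im(Z) = 233.6 ⇒ lagging (phase φ = 74.9°).

PF = 0.2612 (lagging, φ = 74.9°)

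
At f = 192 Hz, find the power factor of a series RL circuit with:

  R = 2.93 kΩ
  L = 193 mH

Step 1 — Angular frequency: ω = 2π·f = 2π·192 = 1206 rad/s.
Step 2 — Component impedances:
  R: Z = R = 2930 Ω
  L: Z = jωL = j·1206·0.193 = 0 + j232.8 Ω
Step 3 — Series combination: Z_total = R + L = 2930 + j232.8 Ω = 2939∠4.5° Ω.
Step 4 — Power factor: PF = cos(φ) = Re(Z)/|Z| = 2930/2939 = 0.9969.
Step 5 — Type: Im(Z) = 232.8 ⇒ lagging (phase φ = 4.5°).

PF = 0.9969 (lagging, φ = 4.5°)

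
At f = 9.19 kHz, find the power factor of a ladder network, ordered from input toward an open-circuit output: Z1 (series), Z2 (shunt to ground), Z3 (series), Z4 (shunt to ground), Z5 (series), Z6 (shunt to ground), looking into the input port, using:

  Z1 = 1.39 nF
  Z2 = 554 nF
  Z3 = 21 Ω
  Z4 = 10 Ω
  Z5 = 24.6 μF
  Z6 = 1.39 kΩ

Step 1 — Angular frequency: ω = 2π·f = 2π·9190 = 5.774e+04 rad/s.
Step 2 — Component impedances:
  Z1: Z = 1/(jωC) = -j/(ω·C) = 0 - j1.246e+04 Ω
  Z2: Z = 1/(jωC) = -j/(ω·C) = 0 - j31.26 Ω
  Z3: Z = R = 21 Ω
  Z4: Z = R = 10 Ω
  Z5: Z = 1/(jωC) = -j/(ω·C) = 0 - j0.704 Ω
  Z6: Z = R = 1390 Ω
Step 3 — Ladder network (open output): work backward from the far end, alternating series and parallel combinations. Z_in = 15.63 - j1.247e+04 Ω = 1.247e+04∠-89.9° Ω.
Step 4 — Power factor: PF = cos(φ) = Re(Z)/|Z| = 15.63/1.247e+04 = 0.001253.
Step 5 — Type: Im(Z) = -1.247e+04 ⇒ leading (phase φ = -89.9°).

PF = 0.001253 (leading, φ = -89.9°)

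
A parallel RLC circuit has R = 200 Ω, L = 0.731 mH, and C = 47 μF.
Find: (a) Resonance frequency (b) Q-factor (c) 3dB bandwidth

Step 1 — Resonance: ω₀ = 1/√(LC) = 1/√(0.000731·4.7e-05) = 5395 rad/s.
Step 2 — f₀ = ω₀/(2π) = 858.6 Hz.
Step 3 — Parallel Q: Q = R/(ω₀L) = 200/(5395·0.000731) = 50.71.
Step 4 — Bandwidth: Δω = ω₀/Q = 106.4 rad/s; BW = Δω/(2π) = 16.93 Hz.

(a) f₀ = 858.6 Hz  (b) Q = 50.71  (c) BW = 16.93 Hz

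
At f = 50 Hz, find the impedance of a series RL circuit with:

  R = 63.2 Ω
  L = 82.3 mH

Step 1 — Angular frequency: ω = 2π·f = 2π·50 = 314.2 rad/s.
Step 2 — Component impedances:
  R: Z = R = 63.2 Ω
  L: Z = jωL = j·314.2·0.0823 = 0 + j25.86 Ω
Step 3 — Series combination: Z_total = R + L = 63.2 + j25.86 Ω = 68.28∠22.2° Ω.

Z = 63.2 + j25.86 Ω = 68.28∠22.2° Ω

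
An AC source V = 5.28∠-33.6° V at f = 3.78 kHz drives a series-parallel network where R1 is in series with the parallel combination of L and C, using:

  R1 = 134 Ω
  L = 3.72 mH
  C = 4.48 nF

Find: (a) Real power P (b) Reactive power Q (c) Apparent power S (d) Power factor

Step 1 — Angular frequency: ω = 2π·f = 2π·3780 = 2.375e+04 rad/s.
Step 2 — Component impedances:
  R1: Z = R = 134 Ω
  L: Z = jωL = j·2.375e+04·0.00372 = 0 + j88.35 Ω
  C: Z = 1/(jωC) = -j/(ω·C) = 0 - j9398 Ω
Step 3 — Parallel branch: L || C = 1/(1/L + 1/C) = 0 + j89.19 Ω.
Step 4 — Series with R1: Z_total = R1 + (L || C) = 134 + j89.19 Ω = 161∠33.6° Ω.
Step 5 — Source phasor: V = 5.28∠-33.6° V = 4.398 - j2.922 V.
Step 6 — Current: I = V / Z = 0.01269 - j0.03025 A = 0.0328∠-67.2° A.
Step 7 — Complex power: S = V·I* = 0.1442 + j0.09596 VA.
Step 8 — Real power: P = Re(S) = 0.1442 W.
Step 9 — Reactive power: Q = Im(S) = 0.09596 VAR.
Step 10 — Apparent power: |S| = 0.1732 VA.
Step 11 — Power factor: PF = P/|S| = 0.8325 (lagging).

(a) P = 0.1442 W  (b) Q = 0.09596 VAR  (c) S = 0.1732 VA  (d) PF = 0.8325 (lagging)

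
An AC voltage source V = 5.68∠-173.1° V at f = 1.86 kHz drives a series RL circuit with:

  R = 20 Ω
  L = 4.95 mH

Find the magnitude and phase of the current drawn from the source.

Step 1 — Angular frequency: ω = 2π·f = 2π·1860 = 1.169e+04 rad/s.
Step 2 — Component impedances:
  R: Z = R = 20 Ω
  L: Z = jωL = j·1.169e+04·0.00495 = 0 + j57.85 Ω
Step 3 — Series combination: Z_total = R + L = 20 + j57.85 Ω = 61.21∠70.9° Ω.
Step 4 — Source phasor: V = 5.68∠-173.1° V = -5.639 - j0.6824 V.
Step 5 — Ohm's law: I = V / Z_total = (-5.639 - j0.6824) / (20 + j57.85) = -0.04064 + j0.08343 A.
Step 6 — Convert to polar: |I| = 0.0928 A, ∠I = 116.0°.

I = 0.0928∠116.0° A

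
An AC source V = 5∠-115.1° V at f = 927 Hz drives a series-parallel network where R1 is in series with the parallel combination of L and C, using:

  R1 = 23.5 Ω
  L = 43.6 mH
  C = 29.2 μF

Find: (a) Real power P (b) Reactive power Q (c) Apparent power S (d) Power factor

Step 1 — Angular frequency: ω = 2π·f = 2π·927 = 5825 rad/s.
Step 2 — Component impedances:
  R1: Z = R = 23.5 Ω
  L: Z = jωL = j·5825·0.0436 = 0 + j253.9 Ω
  C: Z = 1/(jωC) = -j/(ω·C) = 0 - j5.88 Ω
Step 3 — Parallel branch: L || C = 1/(1/L + 1/C) = 0 - j6.019 Ω.
Step 4 — Series with R1: Z_total = R1 + (L || C) = 23.5 - j6.019 Ω = 24.26∠-14.4° Ω.
Step 5 — Source phasor: V = 5∠-115.1° V = -2.121 - j4.528 V.
Step 6 — Current: I = V / Z = -0.03839 - j0.2025 A = 0.2061∠-100.7° A.
Step 7 — Complex power: S = V·I* = 0.9983 - j0.2557 VA.
Step 8 — Real power: P = Re(S) = 0.9983 W.
Step 9 — Reactive power: Q = Im(S) = -0.2557 VAR.
Step 10 — Apparent power: |S| = 1.031 VA.
Step 11 — Power factor: PF = P/|S| = 0.9687 (leading).

(a) P = 0.9983 W  (b) Q = -0.2557 VAR  (c) S = 1.031 VA  (d) PF = 0.9687 (leading)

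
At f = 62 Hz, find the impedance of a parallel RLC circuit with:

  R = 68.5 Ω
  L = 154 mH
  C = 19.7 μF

Step 1 — Angular frequency: ω = 2π·f = 2π·62 = 389.6 rad/s.
Step 2 — Component impedances:
  R: Z = R = 68.5 Ω
  L: Z = jωL = j·389.6·0.154 = 0 + j59.99 Ω
  C: Z = 1/(jωC) = -j/(ω·C) = 0 - j130.3 Ω
Step 3 — Parallel combination: 1/Z_total = 1/R + 1/L + 1/C; Z_total = 49.65 + j30.59 Ω = 58.32∠31.6° Ω.

Z = 49.65 + j30.59 Ω = 58.32∠31.6° Ω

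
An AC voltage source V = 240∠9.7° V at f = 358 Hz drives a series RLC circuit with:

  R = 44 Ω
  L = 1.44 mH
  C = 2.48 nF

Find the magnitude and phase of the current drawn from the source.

Step 1 — Angular frequency: ω = 2π·f = 2π·358 = 2249 rad/s.
Step 2 — Component impedances:
  R: Z = R = 44 Ω
  L: Z = jωL = j·2249·0.00144 = 0 + j3.239 Ω
  C: Z = 1/(jωC) = -j/(ω·C) = 0 - j1.793e+05 Ω
Step 3 — Series combination: Z_total = R + L + C = 44 - j1.793e+05 Ω = 1.793e+05∠-90.0° Ω.
Step 4 — Source phasor: V = 240∠9.7° V = 236.6 + j40.44 V.
Step 5 — Ohm's law: I = V / Z_total = (236.6 + j40.44) / (44 - j1.793e+05) = -0.0002253 + j0.00132 A.
Step 6 — Convert to polar: |I| = 0.001339 A, ∠I = 99.7°.

I = 0.001339∠99.7° A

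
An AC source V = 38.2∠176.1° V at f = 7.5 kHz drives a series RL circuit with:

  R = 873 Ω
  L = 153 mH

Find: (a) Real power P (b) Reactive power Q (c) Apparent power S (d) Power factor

Step 1 — Angular frequency: ω = 2π·f = 2π·7500 = 4.712e+04 rad/s.
Step 2 — Component impedances:
  R: Z = R = 873 Ω
  L: Z = jωL = j·4.712e+04·0.153 = 0 + j7210 Ω
Step 3 — Series combination: Z_total = R + L = 873 + j7210 Ω = 7263∠83.1° Ω.
Step 4 — Source phasor: V = 38.2∠176.1° V = -38.11 + j2.598 V.
Step 5 — Current: I = V / Z = -0.0002756 + j0.005253 A = 0.00526∠93.0° A.
Step 6 — Complex power: S = V·I* = 0.02415 + j0.1995 VA.
Step 7 — Real power: P = Re(S) = 0.02415 W.
Step 8 — Reactive power: Q = Im(S) = 0.1995 VAR.
Step 9 — Apparent power: |S| = 0.2009 VA.
Step 10 — Power factor: PF = P/|S| = 0.1202 (lagging).

(a) P = 0.02415 W  (b) Q = 0.1995 VAR  (c) S = 0.2009 VA  (d) PF = 0.1202 (lagging)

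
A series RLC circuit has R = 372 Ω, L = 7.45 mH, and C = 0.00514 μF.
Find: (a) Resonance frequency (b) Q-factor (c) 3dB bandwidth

Step 1 — Resonance: ω₀ = 1/√(LC) = 1/√(0.00745·5.14e-09) = 1.616e+05 rad/s.
Step 2 — f₀ = ω₀/(2π) = 2.572e+04 Hz.
Step 3 — Series Q: Q = ω₀L/R = 1.616e+05·0.00745/372 = 3.236.
Step 4 — Bandwidth: Δω = ω₀/Q = 4.993e+04 rad/s; BW = Δω/(2π) = 7947 Hz.

(a) f₀ = 2.572e+04 Hz  (b) Q = 3.236  (c) BW = 7947 Hz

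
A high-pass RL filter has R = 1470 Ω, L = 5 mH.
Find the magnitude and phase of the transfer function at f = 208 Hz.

Step 1 — Angular frequency: ω = 2π·208 = 1307 rad/s.
Step 2 — Transfer function: H(jω) = jωL/(R + jωL).
Step 3 — Numerator jωL = j·6.535; denominator R + jωL = 1470 + j6.535.
Step 4 — H = 1.976e-05 + j0.004445.
Step 5 — Magnitude: |H| = 0.004445 (-47.0 dB); phase: φ = 89.7°.

|H| = 0.004445 (-47.0 dB), φ = 89.7°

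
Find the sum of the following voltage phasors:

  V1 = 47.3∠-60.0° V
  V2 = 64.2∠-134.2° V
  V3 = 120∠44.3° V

Step 1 — Convert each phasor to rectangular form:
  V1 = 47.3·(cos(-60.0°) + j·sin(-60.0°)) = 23.65 - j40.96 V
  V2 = 64.2·(cos(-134.2°) + j·sin(-134.2°)) = -44.76 - j46.03 V
  V3 = 120·(cos(44.3°) + j·sin(44.3°)) = 85.88 + j83.81 V
Step 2 — Sum components: V_total = 64.78 - j3.179 V.
Step 3 — Convert to polar: |V_total| = 64.85 V, ∠V_total = -2.8°.

V_total = 64.85∠-2.8° V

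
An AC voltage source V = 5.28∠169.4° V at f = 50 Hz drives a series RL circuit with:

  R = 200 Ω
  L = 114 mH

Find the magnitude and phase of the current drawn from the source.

Step 1 — Angular frequency: ω = 2π·f = 2π·50 = 314.2 rad/s.
Step 2 — Component impedances:
  R: Z = R = 200 Ω
  L: Z = jωL = j·314.2·0.114 = 0 + j35.81 Ω
Step 3 — Series combination: Z_total = R + L = 200 + j35.81 Ω = 203.2∠10.2° Ω.
Step 4 — Source phasor: V = 5.28∠169.4° V = -5.19 + j0.9713 V.
Step 5 — Ohm's law: I = V / Z_total = (-5.19 + j0.9713) / (200 + j35.81) = -0.0243 + j0.009208 A.
Step 6 — Convert to polar: |I| = 0.02599 A, ∠I = 159.2°.

I = 0.02599∠159.2° A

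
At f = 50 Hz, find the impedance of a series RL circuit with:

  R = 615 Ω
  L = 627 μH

Step 1 — Angular frequency: ω = 2π·f = 2π·50 = 314.2 rad/s.
Step 2 — Component impedances:
  R: Z = R = 615 Ω
  L: Z = jωL = j·314.2·0.000627 = 0 + j0.197 Ω
Step 3 — Series combination: Z_total = R + L = 615 + j0.197 Ω = 615∠0.0° Ω.

Z = 615 + j0.197 Ω = 615∠0.0° Ω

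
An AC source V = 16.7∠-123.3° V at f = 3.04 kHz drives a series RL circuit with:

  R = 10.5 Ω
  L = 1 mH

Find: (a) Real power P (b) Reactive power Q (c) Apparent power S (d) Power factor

Step 1 — Angular frequency: ω = 2π·f = 2π·3040 = 1.91e+04 rad/s.
Step 2 — Component impedances:
  R: Z = R = 10.5 Ω
  L: Z = jωL = j·1.91e+04·0.001 = 0 + j19.1 Ω
Step 3 — Series combination: Z_total = R + L = 10.5 + j19.1 Ω = 21.8∠61.2° Ω.
Step 4 — Source phasor: V = 16.7∠-123.3° V = -9.169 - j13.96 V.
Step 5 — Current: I = V / Z = -0.7638 + j0.06014 A = 0.7662∠175.5° A.
Step 6 — Complex power: S = V·I* = 6.164 + j11.21 VA.
Step 7 — Real power: P = Re(S) = 6.164 W.
Step 8 — Reactive power: Q = Im(S) = 11.21 VAR.
Step 9 — Apparent power: |S| = 12.8 VA.
Step 10 — Power factor: PF = P/|S| = 0.4817 (lagging).

(a) P = 6.164 W  (b) Q = 11.21 VAR  (c) S = 12.8 VA  (d) PF = 0.4817 (lagging)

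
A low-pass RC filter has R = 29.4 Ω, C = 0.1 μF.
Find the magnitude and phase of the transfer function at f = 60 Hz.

Step 1 — Angular frequency: ω = 2π·60 = 377 rad/s.
Step 2 — Transfer function: H(jω) = 1/(1 + jωRC).
Step 3 — Denominator: 1 + jωRC = 1 + j·377·29.4·1e-07 = 1 + j0.001108.
Step 4 — H = 1 - j0.001108.
Step 5 — Magnitude: |H| = 1 (-0.0 dB); phase: φ = -0.1°.

|H| = 1 (-0.0 dB), φ = -0.1°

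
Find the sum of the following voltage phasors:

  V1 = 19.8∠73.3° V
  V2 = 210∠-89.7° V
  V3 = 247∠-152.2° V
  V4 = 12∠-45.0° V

Step 1 — Convert each phasor to rectangular form:
  V1 = 19.8·(cos(73.3°) + j·sin(73.3°)) = 5.69 + j18.96 V
  V2 = 210·(cos(-89.7°) + j·sin(-89.7°)) = 1.1 - j210 V
  V3 = 247·(cos(-152.2°) + j·sin(-152.2°)) = -218.5 - j115.2 V
  V4 = 12·(cos(-45.0°) + j·sin(-45.0°)) = 8.485 - j8.485 V
Step 2 — Sum components: V_total = -203.2 - j314.7 V.
Step 3 — Convert to polar: |V_total| = 374.6 V, ∠V_total = -122.9°.

V_total = 374.6∠-122.9° V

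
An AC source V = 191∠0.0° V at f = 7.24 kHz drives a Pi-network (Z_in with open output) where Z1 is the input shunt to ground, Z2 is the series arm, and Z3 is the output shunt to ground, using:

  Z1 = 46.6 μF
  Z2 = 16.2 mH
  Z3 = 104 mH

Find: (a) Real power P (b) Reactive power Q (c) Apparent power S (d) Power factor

Step 1 — Angular frequency: ω = 2π·f = 2π·7240 = 4.549e+04 rad/s.
Step 2 — Component impedances:
  Z1: Z = 1/(jωC) = -j/(ω·C) = 0 - j0.4717 Ω
  Z2: Z = jωL = j·4.549e+04·0.0162 = 0 + j736.9 Ω
  Z3: Z = jωL = j·4.549e+04·0.104 = 0 + j4731 Ω
Step 3 — With open output, the series arm Z2 and the output shunt Z3 appear in series to ground: Z2 + Z3 = 0 + j5468 Ω.
Step 4 — Parallel with input shunt Z1: Z_in = Z1 || (Z2 + Z3) = 0 - j0.4718 Ω = 0.4718∠-90.0° Ω.
Step 5 — Source phasor: V = 191∠0.0° V = 191 V.
Step 6 — Current: I = V / Z = 0 + j404.9 A = 404.9∠90.0° A.
Step 7 — Complex power: S = V·I* = 0 - j7.733e+04 VA.
Step 8 — Real power: P = Re(S) = 0 W.
Step 9 — Reactive power: Q = Im(S) = -7.733e+04 VAR.
Step 10 — Apparent power: |S| = 7.733e+04 VA.
Step 11 — Power factor: PF = P/|S| = 0 (leading).

(a) P = 0 W  (b) Q = -7.733e+04 VAR  (c) S = 7.733e+04 VA  (d) PF = 0 (leading)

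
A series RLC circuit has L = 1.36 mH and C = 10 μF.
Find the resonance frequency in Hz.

Step 1 — Resonance condition Im(Z)=0 gives ω₀ = 1/√(LC).
Step 2 — ω₀ = 1/√(0.00136·1e-05) = 8575 rad/s.
Step 3 — f₀ = ω₀/(2π) = 1365 Hz.

f₀ = 1365 Hz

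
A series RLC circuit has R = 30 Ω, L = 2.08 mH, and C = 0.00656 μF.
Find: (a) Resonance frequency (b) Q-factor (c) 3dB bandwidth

Step 1 — Resonance: ω₀ = 1/√(LC) = 1/√(0.00208·6.56e-09) = 2.707e+05 rad/s.
Step 2 — f₀ = ω₀/(2π) = 4.309e+04 Hz.
Step 3 — Series Q: Q = ω₀L/R = 2.707e+05·0.00208/30 = 18.77.
Step 4 — Bandwidth: Δω = ω₀/Q = 1.442e+04 rad/s; BW = Δω/(2π) = 2296 Hz.

(a) f₀ = 4.309e+04 Hz  (b) Q = 18.77  (c) BW = 2296 Hz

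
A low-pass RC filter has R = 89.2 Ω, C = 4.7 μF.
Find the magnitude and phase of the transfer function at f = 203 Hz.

Step 1 — Angular frequency: ω = 2π·203 = 1275 rad/s.
Step 2 — Transfer function: H(jω) = 1/(1 + jωRC).
Step 3 — Denominator: 1 + jωRC = 1 + j·1275·89.2·4.7e-06 = 1 + j0.5347.
Step 4 — H = 0.7776 - j0.4158.
Step 5 — Magnitude: |H| = 0.8818 (-1.1 dB); phase: φ = -28.1°.

|H| = 0.8818 (-1.1 dB), φ = -28.1°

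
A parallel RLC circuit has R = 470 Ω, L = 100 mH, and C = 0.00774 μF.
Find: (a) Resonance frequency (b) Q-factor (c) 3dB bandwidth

Step 1 — Resonance: ω₀ = 1/√(LC) = 1/√(0.1·7.74e-09) = 3.594e+04 rad/s.
Step 2 — f₀ = ω₀/(2π) = 5721 Hz.
Step 3 — Parallel Q: Q = R/(ω₀L) = 470/(3.594e+04·0.1) = 0.1308.
Step 4 — Bandwidth: Δω = ω₀/Q = 2.749e+05 rad/s; BW = Δω/(2π) = 4.375e+04 Hz.

(a) f₀ = 5721 Hz  (b) Q = 0.1308  (c) BW = 4.375e+04 Hz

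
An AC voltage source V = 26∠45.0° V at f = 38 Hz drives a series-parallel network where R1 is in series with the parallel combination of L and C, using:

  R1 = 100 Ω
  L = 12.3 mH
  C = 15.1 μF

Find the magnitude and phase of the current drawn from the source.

Step 1 — Angular frequency: ω = 2π·f = 2π·38 = 238.8 rad/s.
Step 2 — Component impedances:
  R1: Z = R = 100 Ω
  L: Z = jωL = j·238.8·0.0123 = 0 + j2.937 Ω
  C: Z = 1/(jωC) = -j/(ω·C) = 0 - j277.4 Ω
Step 3 — Parallel branch: L || C = 1/(1/L + 1/C) = 0 + j2.968 Ω.
Step 4 — Series with R1: Z_total = R1 + (L || C) = 100 + j2.968 Ω = 100∠1.7° Ω.
Step 5 — Source phasor: V = 26∠45.0° V = 18.38 + j18.38 V.
Step 6 — Ohm's law: I = V / Z_total = (18.38 + j18.38) / (100 + j2.968) = 0.1891 + j0.1782 A.
Step 7 — Convert to polar: |I| = 0.2599 A, ∠I = 43.3°.

I = 0.2599∠43.3° A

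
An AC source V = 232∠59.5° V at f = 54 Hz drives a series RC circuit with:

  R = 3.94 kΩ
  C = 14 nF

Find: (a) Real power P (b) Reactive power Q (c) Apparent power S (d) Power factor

Step 1 — Angular frequency: ω = 2π·f = 2π·54 = 339.3 rad/s.
Step 2 — Component impedances:
  R: Z = R = 3940 Ω
  C: Z = 1/(jωC) = -j/(ω·C) = 0 - j2.105e+05 Ω
Step 3 — Series combination: Z_total = R + C = 3940 - j2.105e+05 Ω = 2.106e+05∠-88.9° Ω.
Step 4 — Source phasor: V = 232∠59.5° V = 117.7 + j199.9 V.
Step 5 — Current: I = V / Z = -0.0009387 + j0.0005769 A = 0.001102∠148.4° A.
Step 6 — Complex power: S = V·I* = 0.004783 - j0.2556 VA.
Step 7 — Real power: P = Re(S) = 0.004783 W.
Step 8 — Reactive power: Q = Im(S) = -0.2556 VAR.
Step 9 — Apparent power: |S| = 0.2556 VA.
Step 10 — Power factor: PF = P/|S| = 0.01871 (leading).

(a) P = 0.004783 W  (b) Q = -0.2556 VAR  (c) S = 0.2556 VA  (d) PF = 0.01871 (leading)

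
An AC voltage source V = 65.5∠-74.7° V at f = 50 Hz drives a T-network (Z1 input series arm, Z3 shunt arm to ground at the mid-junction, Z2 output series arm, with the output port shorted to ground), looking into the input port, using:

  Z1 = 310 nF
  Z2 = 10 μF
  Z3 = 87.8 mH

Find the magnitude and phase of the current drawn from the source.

Step 1 — Angular frequency: ω = 2π·f = 2π·50 = 314.2 rad/s.
Step 2 — Component impedances:
  Z1: Z = 1/(jωC) = -j/(ω·C) = 0 - j1.027e+04 Ω
  Z2: Z = 1/(jωC) = -j/(ω·C) = 0 - j318.3 Ω
  Z3: Z = jωL = j·314.2·0.0878 = 0 + j27.58 Ω
Step 3 — With the output port shorted to ground, the output series arm Z2 runs from the junction to ground; the shunt arm Z3 also runs from the junction to ground. They appear in parallel: Z3 || Z2 = 0 + j30.2 Ω.
Step 4 — Series with input arm Z1: Z_in = Z1 + (Z3 || Z2) = 0 - j1.024e+04 Ω = 1.024e+04∠-90.0° Ω.
Step 5 — Source phasor: V = 65.5∠-74.7° V = 17.28 - j63.18 V.
Step 6 — Ohm's law: I = V / Z_total = (17.28 - j63.18) / (0 - j1.024e+04) = 0.006171 + j0.001688 A.
Step 7 — Convert to polar: |I| = 0.006398 A, ∠I = 15.3°.

I = 0.006398∠15.3° A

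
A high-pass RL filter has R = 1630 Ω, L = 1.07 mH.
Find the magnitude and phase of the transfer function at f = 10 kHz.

Step 1 — Angular frequency: ω = 2π·1e+04 = 6.283e+04 rad/s.
Step 2 — Transfer function: H(jω) = jωL/(R + jωL).
Step 3 — Numerator jωL = j·67.23; denominator R + jωL = 1630 + j67.23.
Step 4 — H = 0.001698 + j0.04118.
Step 5 — Magnitude: |H| = 0.04121 (-27.7 dB); phase: φ = 87.6°.

|H| = 0.04121 (-27.7 dB), φ = 87.6°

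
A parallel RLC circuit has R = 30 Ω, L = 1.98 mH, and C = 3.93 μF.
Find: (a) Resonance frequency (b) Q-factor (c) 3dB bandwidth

Step 1 — Resonance: ω₀ = 1/√(LC) = 1/√(0.00198·3.93e-06) = 1.134e+04 rad/s.
Step 2 — f₀ = ω₀/(2π) = 1804 Hz.
Step 3 — Parallel Q: Q = R/(ω₀L) = 30/(1.134e+04·0.00198) = 1.337.
Step 4 — Bandwidth: Δω = ω₀/Q = 8482 rad/s; BW = Δω/(2π) = 1350 Hz.

(a) f₀ = 1804 Hz  (b) Q = 1.337  (c) BW = 1350 Hz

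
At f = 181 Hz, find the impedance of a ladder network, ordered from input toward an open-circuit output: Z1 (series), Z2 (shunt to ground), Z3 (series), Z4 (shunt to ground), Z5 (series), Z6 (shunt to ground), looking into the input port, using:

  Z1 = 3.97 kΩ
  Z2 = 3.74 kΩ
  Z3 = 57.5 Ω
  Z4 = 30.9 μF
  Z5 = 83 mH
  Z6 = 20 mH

Step 1 — Angular frequency: ω = 2π·f = 2π·181 = 1137 rad/s.
Step 2 — Component impedances:
  Z1: Z = R = 3970 Ω
  Z2: Z = R = 3740 Ω
  Z3: Z = R = 57.5 Ω
  Z4: Z = 1/(jωC) = -j/(ω·C) = 0 - j28.46 Ω
  Z5: Z = jωL = j·1137·0.083 = 0 + j94.39 Ω
  Z6: Z = jωL = j·1137·0.02 = 0 + j22.75 Ω
Step 3 — Ladder network (open output): work backward from the far end, alternating series and parallel combinations. Z_in = 4027 - j36.45 Ω = 4027∠-0.5° Ω.

Z = 4027 - j36.45 Ω = 4027∠-0.5° Ω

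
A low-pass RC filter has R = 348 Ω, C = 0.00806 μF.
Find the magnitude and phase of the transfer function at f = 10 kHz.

Step 1 — Angular frequency: ω = 2π·1e+04 = 6.283e+04 rad/s.
Step 2 — Transfer function: H(jω) = 1/(1 + jωRC).
Step 3 — Denominator: 1 + jωRC = 1 + j·6.283e+04·348·8.06e-09 = 1 + j0.1762.
Step 4 — H = 0.9699 - j0.1709.
Step 5 — Magnitude: |H| = 0.9848 (-0.1 dB); phase: φ = -10.0°.

|H| = 0.9848 (-0.1 dB), φ = -10.0°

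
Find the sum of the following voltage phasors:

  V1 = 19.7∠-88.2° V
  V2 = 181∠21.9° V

Step 1 — Convert each phasor to rectangular form:
  V1 = 19.7·(cos(-88.2°) + j·sin(-88.2°)) = 0.6188 - j19.69 V
  V2 = 181·(cos(21.9°) + j·sin(21.9°)) = 167.9 + j67.51 V
Step 2 — Sum components: V_total = 168.6 + j47.82 V.
Step 3 — Convert to polar: |V_total| = 175.2 V, ∠V_total = 15.8°.

V_total = 175.2∠15.8° V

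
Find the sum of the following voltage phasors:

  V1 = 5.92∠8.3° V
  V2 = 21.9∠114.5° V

Step 1 — Convert each phasor to rectangular form:
  V1 = 5.92·(cos(8.3°) + j·sin(8.3°)) = 5.858 + j0.8546 V
  V2 = 21.9·(cos(114.5°) + j·sin(114.5°)) = -9.082 + j19.93 V
Step 2 — Sum components: V_total = -3.224 + j20.78 V.
Step 3 — Convert to polar: |V_total| = 21.03 V, ∠V_total = 98.8°.

V_total = 21.03∠98.8° V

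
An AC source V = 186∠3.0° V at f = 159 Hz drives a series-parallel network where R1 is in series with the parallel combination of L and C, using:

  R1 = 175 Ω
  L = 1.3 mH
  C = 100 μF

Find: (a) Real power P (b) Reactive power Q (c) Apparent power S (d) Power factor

Step 1 — Angular frequency: ω = 2π·f = 2π·159 = 999 rad/s.
Step 2 — Component impedances:
  R1: Z = R = 175 Ω
  L: Z = jωL = j·999·0.0013 = 0 + j1.299 Ω
  C: Z = 1/(jωC) = -j/(ω·C) = 0 - j10.01 Ω
Step 3 — Parallel branch: L || C = 1/(1/L + 1/C) = 0 + j1.492 Ω.
Step 4 — Series with R1: Z_total = R1 + (L || C) = 175 + j1.492 Ω = 175∠0.5° Ω.
Step 5 — Source phasor: V = 186∠3.0° V = 185.7 + j9.734 V.
Step 6 — Current: I = V / Z = 1.062 + j0.04657 A = 1.063∠2.5° A.
Step 7 — Complex power: S = V·I* = 197.7 + j1.686 VA.
Step 8 — Real power: P = Re(S) = 197.7 W.
Step 9 — Reactive power: Q = Im(S) = 1.686 VAR.
Step 10 — Apparent power: |S| = 197.7 VA.
Step 11 — Power factor: PF = P/|S| = 1 (lagging).

(a) P = 197.7 W  (b) Q = 1.686 VAR  (c) S = 197.7 VA  (d) PF = 1 (lagging)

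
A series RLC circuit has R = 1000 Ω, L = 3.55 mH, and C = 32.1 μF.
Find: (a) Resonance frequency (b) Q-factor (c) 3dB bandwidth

Step 1 — Resonance: ω₀ = 1/√(LC) = 1/√(0.00355·3.21e-05) = 2962 rad/s.
Step 2 — f₀ = ω₀/(2π) = 471.5 Hz.
Step 3 — Series Q: Q = ω₀L/R = 2962·0.00355/1000 = 0.01052.
Step 4 — Bandwidth: Δω = ω₀/Q = 2.817e+05 rad/s; BW = Δω/(2π) = 4.483e+04 Hz.

(a) f₀ = 471.5 Hz  (b) Q = 0.01052  (c) BW = 4.483e+04 Hz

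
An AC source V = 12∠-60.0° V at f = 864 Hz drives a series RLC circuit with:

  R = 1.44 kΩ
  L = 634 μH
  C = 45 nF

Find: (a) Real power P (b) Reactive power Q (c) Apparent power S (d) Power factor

Step 1 — Angular frequency: ω = 2π·f = 2π·864 = 5429 rad/s.
Step 2 — Component impedances:
  R: Z = R = 1440 Ω
  L: Z = jωL = j·5429·0.000634 = 0 + j3.442 Ω
  C: Z = 1/(jωC) = -j/(ω·C) = 0 - j4093 Ω
Step 3 — Series combination: Z_total = R + L + C = 1440 - j4090 Ω = 4336∠-70.6° Ω.
Step 4 — Source phasor: V = 12∠-60.0° V = 6 - j10.39 V.
Step 5 — Current: I = V / Z = 0.00272 + j0.0005093 A = 0.002767∠10.6° A.
Step 6 — Complex power: S = V·I* = 0.01103 - j0.03132 VA.
Step 7 — Real power: P = Re(S) = 0.01103 W.
Step 8 — Reactive power: Q = Im(S) = -0.03132 VAR.
Step 9 — Apparent power: |S| = 0.03321 VA.
Step 10 — Power factor: PF = P/|S| = 0.3321 (leading).

(a) P = 0.01103 W  (b) Q = -0.03132 VAR  (c) S = 0.03321 VA  (d) PF = 0.3321 (leading)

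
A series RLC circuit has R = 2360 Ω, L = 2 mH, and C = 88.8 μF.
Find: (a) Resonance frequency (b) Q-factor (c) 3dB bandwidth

Step 1 — Resonance: ω₀ = 1/√(LC) = 1/√(0.002·8.88e-05) = 2373 rad/s.
Step 2 — f₀ = ω₀/(2π) = 377.7 Hz.
Step 3 — Series Q: Q = ω₀L/R = 2373·0.002/2360 = 0.002011.
Step 4 — Bandwidth: Δω = ω₀/Q = 1.18e+06 rad/s; BW = Δω/(2π) = 1.878e+05 Hz.

(a) f₀ = 377.7 Hz  (b) Q = 0.002011  (c) BW = 1.878e+05 Hz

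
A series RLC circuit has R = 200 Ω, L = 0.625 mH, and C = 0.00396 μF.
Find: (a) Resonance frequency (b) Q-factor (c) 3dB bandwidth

Step 1 — Resonance condition Im(Z)=0 gives ω₀ = 1/√(LC).
Step 2 — ω₀ = 1/√(0.000625·3.96e-09) = 6.356e+05 rad/s.
Step 3 — f₀ = ω₀/(2π) = 1.012e+05 Hz.
Step 4 — Series Q: Q = ω₀L/R = 6.356e+05·0.000625/200 = 1.986.
Step 5 — 3dB bandwidth: Δω = ω₀/Q = 3.2e+05 rad/s; BW = Δω/(2π) = 5.093e+04 Hz.

(a) f₀ = 1.012e+05 Hz  (b) Q = 1.986  (c) BW = 5.093e+04 Hz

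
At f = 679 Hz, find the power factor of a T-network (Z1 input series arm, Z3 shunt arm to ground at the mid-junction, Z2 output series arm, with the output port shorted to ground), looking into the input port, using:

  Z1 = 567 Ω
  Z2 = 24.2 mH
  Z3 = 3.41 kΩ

Step 1 — Angular frequency: ω = 2π·f = 2π·679 = 4266 rad/s.
Step 2 — Component impedances:
  Z1: Z = R = 567 Ω
  Z2: Z = jωL = j·4266·0.0242 = 0 + j103.2 Ω
  Z3: Z = R = 3410 Ω
Step 3 — With the output port shorted to ground, the output series arm Z2 runs from the junction to ground; the shunt arm Z3 also runs from the junction to ground. They appear in parallel: Z3 || Z2 = 3.123 + j103.1 Ω.
Step 4 — Series with input arm Z1: Z_in = Z1 + (Z3 || Z2) = 570.1 + j103.1 Ω = 579.4∠10.3° Ω.
Step 5 — Power factor: PF = cos(φ) = Re(Z)/|Z| = 570.12/579.38 = 0.984.
Step 6 — Type: Im(Z) = 103.1 ⇒ lagging (phase φ = 10.3°).

PF = 0.984 (lagging, φ = 10.3°)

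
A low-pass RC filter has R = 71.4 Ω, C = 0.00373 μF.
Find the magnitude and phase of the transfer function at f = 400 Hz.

Step 1 — Angular frequency: ω = 2π·400 = 2513 rad/s.
Step 2 — Transfer function: H(jω) = 1/(1 + jωRC).
Step 3 — Denominator: 1 + jωRC = 1 + j·2513·71.4·3.73e-09 = 1 + j0.0006693.
Step 4 — H = 1 - j0.0006693.
Step 5 — Magnitude: |H| = 1 (-0.0 dB); phase: φ = -0.0°.

|H| = 1 (-0.0 dB), φ = -0.0°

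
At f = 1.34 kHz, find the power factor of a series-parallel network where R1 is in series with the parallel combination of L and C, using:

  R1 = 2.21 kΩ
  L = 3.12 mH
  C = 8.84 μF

Step 1 — Angular frequency: ω = 2π·f = 2π·1340 = 8419 rad/s.
Step 2 — Component impedances:
  R1: Z = R = 2210 Ω
  L: Z = jωL = j·8419·0.00312 = 0 + j26.27 Ω
  C: Z = 1/(jωC) = -j/(ω·C) = 0 - j13.44 Ω
Step 3 — Parallel branch: L || C = 1/(1/L + 1/C) = 0 - j27.5 Ω.
Step 4 — Series with R1: Z_total = R1 + (L || C) = 2210 - j27.5 Ω = 2210∠-0.7° Ω.
Step 5 — Power factor: PF = cos(φ) = Re(Z)/|Z| = 2210/2210.2 = 0.9999.
Step 6 — Type: Im(Z) = -27.5 ⇒ leading (phase φ = -0.7°).

PF = 0.9999 (leading, φ = -0.7°)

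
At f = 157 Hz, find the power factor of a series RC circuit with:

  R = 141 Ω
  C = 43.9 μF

Step 1 — Angular frequency: ω = 2π·f = 2π·157 = 986.5 rad/s.
Step 2 — Component impedances:
  R: Z = R = 141 Ω
  C: Z = 1/(jωC) = -j/(ω·C) = 0 - j23.09 Ω
Step 3 — Series combination: Z_total = R + C = 141 - j23.09 Ω = 142.9∠-9.3° Ω.
Step 4 — Power factor: PF = cos(φ) = Re(Z)/|Z| = 141/142.878 = 0.9869.
Step 5 — Type: Im(Z) = -23.09 ⇒ leading (phase φ = -9.3°).

PF = 0.9869 (leading, φ = -9.3°)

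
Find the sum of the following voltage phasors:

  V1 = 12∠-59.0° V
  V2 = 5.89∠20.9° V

Step 1 — Convert each phasor to rectangular form:
  V1 = 12·(cos(-59.0°) + j·sin(-59.0°)) = 6.18 - j10.29 V
  V2 = 5.89·(cos(20.9°) + j·sin(20.9°)) = 5.502 + j2.101 V
Step 2 — Sum components: V_total = 11.68 - j8.185 V.
Step 3 — Convert to polar: |V_total| = 14.26 V, ∠V_total = -35.0°.

V_total = 14.26∠-35.0° V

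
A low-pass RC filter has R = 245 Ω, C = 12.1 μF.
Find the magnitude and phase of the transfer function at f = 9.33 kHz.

Step 1 — Angular frequency: ω = 2π·9330 = 5.862e+04 rad/s.
Step 2 — Transfer function: H(jω) = 1/(1 + jωRC).
Step 3 — Denominator: 1 + jωRC = 1 + j·5.862e+04·245·1.21e-05 = 1 + j173.8.
Step 4 — H = 3.311e-05 - j0.005754.
Step 5 — Magnitude: |H| = 0.005754 (-44.8 dB); phase: φ = -89.7°.

|H| = 0.005754 (-44.8 dB), φ = -89.7°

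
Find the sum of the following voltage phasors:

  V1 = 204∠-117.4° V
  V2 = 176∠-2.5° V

Step 1 — Convert each phasor to rectangular form:
  V1 = 204·(cos(-117.4°) + j·sin(-117.4°)) = -93.88 - j181.1 V
  V2 = 176·(cos(-2.5°) + j·sin(-2.5°)) = 175.8 - j7.677 V
Step 2 — Sum components: V_total = 81.95 - j188.8 V.
Step 3 — Convert to polar: |V_total| = 205.8 V, ∠V_total = -66.5°.

V_total = 205.8∠-66.5° V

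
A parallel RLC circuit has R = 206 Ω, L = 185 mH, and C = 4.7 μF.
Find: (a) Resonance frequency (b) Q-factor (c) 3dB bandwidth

Step 1 — Resonance: ω₀ = 1/√(LC) = 1/√(0.185·4.7e-06) = 1072 rad/s.
Step 2 — f₀ = ω₀/(2π) = 170.7 Hz.
Step 3 — Parallel Q: Q = R/(ω₀L) = 206/(1072·0.185) = 1.038.
Step 4 — Bandwidth: Δω = ω₀/Q = 1033 rad/s; BW = Δω/(2π) = 164.4 Hz.

(a) f₀ = 170.7 Hz  (b) Q = 1.038  (c) BW = 164.4 Hz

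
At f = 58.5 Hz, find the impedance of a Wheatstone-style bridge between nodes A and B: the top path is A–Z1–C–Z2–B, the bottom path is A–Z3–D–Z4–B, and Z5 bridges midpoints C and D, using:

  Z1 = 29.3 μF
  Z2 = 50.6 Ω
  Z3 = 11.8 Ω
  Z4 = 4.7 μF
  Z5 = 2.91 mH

Step 1 — Angular frequency: ω = 2π·f = 2π·58.5 = 367.6 rad/s.
Step 2 — Component impedances:
  Z1: Z = 1/(jωC) = -j/(ω·C) = 0 - j92.85 Ω
  Z2: Z = R = 50.6 Ω
  Z3: Z = R = 11.8 Ω
  Z4: Z = 1/(jωC) = -j/(ω·C) = 0 - j578.9 Ω
  Z5: Z = jωL = j·367.6·0.00291 = 0 + j1.07 Ω
Step 3 — Bridge requires nodal analysis (the Z5 bridge couples midpoints C and D, so the two paths cannot be reduced to a simple series/parallel combination). Setting node B to ground and injecting 1 A at node A, the 3-node admittance system at A, C, D solves to V_A = Z_AB = 62.28 - j4.881 Ω = 62.47∠-4.5° Ω.

Z = 62.28 - j4.881 Ω = 62.47∠-4.5° Ω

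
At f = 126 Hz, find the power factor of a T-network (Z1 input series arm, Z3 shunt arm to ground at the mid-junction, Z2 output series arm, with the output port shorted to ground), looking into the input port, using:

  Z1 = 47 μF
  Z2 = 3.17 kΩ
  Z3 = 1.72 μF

Step 1 — Angular frequency: ω = 2π·f = 2π·126 = 791.7 rad/s.
Step 2 — Component impedances:
  Z1: Z = 1/(jωC) = -j/(ω·C) = 0 - j26.88 Ω
  Z2: Z = R = 3170 Ω
  Z3: Z = 1/(jωC) = -j/(ω·C) = 0 - j734.4 Ω
Step 3 — With the output port shorted to ground, the output series arm Z2 runs from the junction to ground; the shunt arm Z3 also runs from the junction to ground. They appear in parallel: Z3 || Z2 = 161.5 - j697 Ω.
Step 4 — Series with input arm Z1: Z_in = Z1 + (Z3 || Z2) = 161.5 - j723.8 Ω = 741.6∠-77.4° Ω.
Step 5 — Power factor: PF = cos(φ) = Re(Z)/|Z| = 161.47/741.64 = 0.2177.
Step 6 — Type: Im(Z) = -723.8 ⇒ leading (phase φ = -77.4°).

PF = 0.2177 (leading, φ = -77.4°)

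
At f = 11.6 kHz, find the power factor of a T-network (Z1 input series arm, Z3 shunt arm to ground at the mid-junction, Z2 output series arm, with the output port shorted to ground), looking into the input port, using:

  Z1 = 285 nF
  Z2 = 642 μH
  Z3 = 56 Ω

Step 1 — Angular frequency: ω = 2π·f = 2π·1.16e+04 = 7.288e+04 rad/s.
Step 2 — Component impedances:
  Z1: Z = 1/(jωC) = -j/(ω·C) = 0 - j48.14 Ω
  Z2: Z = jωL = j·7.288e+04·0.000642 = 0 + j46.79 Ω
  Z3: Z = R = 56 Ω
Step 3 — With the output port shorted to ground, the output series arm Z2 runs from the junction to ground; the shunt arm Z3 also runs from the junction to ground. They appear in parallel: Z3 || Z2 = 23.02 + j27.55 Ω.
Step 4 — Series with input arm Z1: Z_in = Z1 + (Z3 || Z2) = 23.02 - j20.59 Ω = 30.89∠-41.8° Ω.
Step 5 — Power factor: PF = cos(φ) = Re(Z)/|Z| = 23.024/30.885 = 0.7455.
Step 6 — Type: Im(Z) = -20.59 ⇒ leading (phase φ = -41.8°).

PF = 0.7455 (leading, φ = -41.8°)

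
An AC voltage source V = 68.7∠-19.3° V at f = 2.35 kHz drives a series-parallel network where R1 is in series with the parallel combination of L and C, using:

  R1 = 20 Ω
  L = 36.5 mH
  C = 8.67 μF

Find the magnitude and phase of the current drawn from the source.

Step 1 — Angular frequency: ω = 2π·f = 2π·2350 = 1.477e+04 rad/s.
Step 2 — Component impedances:
  R1: Z = R = 20 Ω
  L: Z = jωL = j·1.477e+04·0.0365 = 0 + j538.9 Ω
  C: Z = 1/(jωC) = -j/(ω·C) = 0 - j7.811 Ω
Step 3 — Parallel branch: L || C = 1/(1/L + 1/C) = 0 - j7.926 Ω.
Step 4 — Series with R1: Z_total = R1 + (L || C) = 20 - j7.926 Ω = 21.51∠-21.6° Ω.
Step 5 — Source phasor: V = 68.7∠-19.3° V = 64.84 - j22.71 V.
Step 6 — Ohm's law: I = V / Z_total = (64.84 - j22.71) / (20 - j7.926) = 3.191 + j0.1292 A.
Step 7 — Convert to polar: |I| = 3.193 A, ∠I = 2.3°.

I = 3.193∠2.3° A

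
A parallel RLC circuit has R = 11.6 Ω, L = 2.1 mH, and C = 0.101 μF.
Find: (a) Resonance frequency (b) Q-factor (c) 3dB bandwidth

Step 1 — Resonance: ω₀ = 1/√(LC) = 1/√(0.0021·1.01e-07) = 6.866e+04 rad/s.
Step 2 — f₀ = ω₀/(2π) = 1.093e+04 Hz.
Step 3 — Parallel Q: Q = R/(ω₀L) = 11.6/(6.866e+04·0.0021) = 0.08045.
Step 4 — Bandwidth: Δω = ω₀/Q = 8.535e+05 rad/s; BW = Δω/(2π) = 1.358e+05 Hz.

(a) f₀ = 1.093e+04 Hz  (b) Q = 0.08045  (c) BW = 1.358e+05 Hz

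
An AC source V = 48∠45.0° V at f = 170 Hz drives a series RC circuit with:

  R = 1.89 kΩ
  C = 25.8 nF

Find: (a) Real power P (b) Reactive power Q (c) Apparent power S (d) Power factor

Step 1 — Angular frequency: ω = 2π·f = 2π·170 = 1068 rad/s.
Step 2 — Component impedances:
  R: Z = R = 1890 Ω
  C: Z = 1/(jωC) = -j/(ω·C) = 0 - j3.629e+04 Ω
Step 3 — Series combination: Z_total = R + C = 1890 - j3.629e+04 Ω = 3.634e+04∠-87.0° Ω.
Step 4 — Source phasor: V = 48∠45.0° V = 33.94 + j33.94 V.
Step 5 — Current: I = V / Z = -0.0008842 + j0.0009814 A = 0.001321∠132.0° A.
Step 6 — Complex power: S = V·I* = 0.003298 - j0.06332 VA.
Step 7 — Real power: P = Re(S) = 0.003298 W.
Step 8 — Reactive power: Q = Im(S) = -0.06332 VAR.
Step 9 — Apparent power: |S| = 0.06341 VA.
Step 10 — Power factor: PF = P/|S| = 0.05201 (leading).

(a) P = 0.003298 W  (b) Q = -0.06332 VAR  (c) S = 0.06341 VA  (d) PF = 0.05201 (leading)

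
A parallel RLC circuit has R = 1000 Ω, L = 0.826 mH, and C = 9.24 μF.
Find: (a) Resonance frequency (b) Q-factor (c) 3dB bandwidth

Step 1 — Resonance: ω₀ = 1/√(LC) = 1/√(0.000826·9.24e-06) = 1.145e+04 rad/s.
Step 2 — f₀ = ω₀/(2π) = 1822 Hz.
Step 3 — Parallel Q: Q = R/(ω₀L) = 1000/(1.145e+04·0.000826) = 105.8.
Step 4 — Bandwidth: Δω = ω₀/Q = 108.2 rad/s; BW = Δω/(2π) = 17.22 Hz.

(a) f₀ = 1822 Hz  (b) Q = 105.8  (c) BW = 17.22 Hz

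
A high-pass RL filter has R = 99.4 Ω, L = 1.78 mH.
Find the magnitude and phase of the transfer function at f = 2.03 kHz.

Step 1 — Angular frequency: ω = 2π·2030 = 1.275e+04 rad/s.
Step 2 — Transfer function: H(jω) = jωL/(R + jωL).
Step 3 — Numerator jωL = j·22.7; denominator R + jωL = 99.4 + j22.7.
Step 4 — H = 0.04958 + j0.2171.
Step 5 — Magnitude: |H| = 0.2227 (-13.0 dB); phase: φ = 77.1°.

|H| = 0.2227 (-13.0 dB), φ = 77.1°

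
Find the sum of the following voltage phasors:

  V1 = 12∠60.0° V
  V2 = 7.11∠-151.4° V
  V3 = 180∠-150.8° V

Step 1 — Convert each phasor to rectangular form:
  V1 = 12·(cos(60.0°) + j·sin(60.0°)) = 6 + j10.39 V
  V2 = 7.11·(cos(-151.4°) + j·sin(-151.4°)) = -6.242 - j3.403 V
  V3 = 180·(cos(-150.8°) + j·sin(-150.8°)) = -157.1 - j87.81 V
Step 2 — Sum components: V_total = -157.4 - j80.83 V.
Step 3 — Convert to polar: |V_total| = 176.9 V, ∠V_total = -152.8°.

V_total = 176.9∠-152.8° V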